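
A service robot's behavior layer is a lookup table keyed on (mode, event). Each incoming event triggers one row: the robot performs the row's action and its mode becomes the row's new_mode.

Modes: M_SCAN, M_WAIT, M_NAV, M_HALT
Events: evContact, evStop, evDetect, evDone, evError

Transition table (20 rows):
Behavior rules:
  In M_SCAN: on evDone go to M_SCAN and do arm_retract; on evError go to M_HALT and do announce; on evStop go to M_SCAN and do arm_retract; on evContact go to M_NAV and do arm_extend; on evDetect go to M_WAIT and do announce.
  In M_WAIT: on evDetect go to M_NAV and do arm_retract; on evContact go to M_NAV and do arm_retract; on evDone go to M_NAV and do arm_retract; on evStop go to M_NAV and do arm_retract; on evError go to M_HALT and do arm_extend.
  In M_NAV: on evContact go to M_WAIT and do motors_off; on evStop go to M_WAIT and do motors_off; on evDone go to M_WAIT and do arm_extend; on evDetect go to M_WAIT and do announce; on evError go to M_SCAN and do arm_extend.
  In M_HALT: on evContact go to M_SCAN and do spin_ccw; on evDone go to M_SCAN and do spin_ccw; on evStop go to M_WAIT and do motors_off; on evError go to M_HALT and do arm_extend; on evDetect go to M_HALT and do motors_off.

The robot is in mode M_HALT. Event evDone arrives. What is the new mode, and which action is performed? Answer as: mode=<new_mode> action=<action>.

mode=M_SCAN action=spin_ccw

current mode = M_HALT; filter table to that mode:
  (M_HALT, evContact) → (M_SCAN, spin_ccw)
  (M_HALT, evDone) → (M_SCAN, spin_ccw)  ← event matches
  (M_HALT, evStop) → (M_WAIT, motors_off)
  (M_HALT, evError) → (M_HALT, arm_extend)
  (M_HALT, evDetect) → (M_HALT, motors_off)
event = evDone selects (M_SCAN, spin_ccw)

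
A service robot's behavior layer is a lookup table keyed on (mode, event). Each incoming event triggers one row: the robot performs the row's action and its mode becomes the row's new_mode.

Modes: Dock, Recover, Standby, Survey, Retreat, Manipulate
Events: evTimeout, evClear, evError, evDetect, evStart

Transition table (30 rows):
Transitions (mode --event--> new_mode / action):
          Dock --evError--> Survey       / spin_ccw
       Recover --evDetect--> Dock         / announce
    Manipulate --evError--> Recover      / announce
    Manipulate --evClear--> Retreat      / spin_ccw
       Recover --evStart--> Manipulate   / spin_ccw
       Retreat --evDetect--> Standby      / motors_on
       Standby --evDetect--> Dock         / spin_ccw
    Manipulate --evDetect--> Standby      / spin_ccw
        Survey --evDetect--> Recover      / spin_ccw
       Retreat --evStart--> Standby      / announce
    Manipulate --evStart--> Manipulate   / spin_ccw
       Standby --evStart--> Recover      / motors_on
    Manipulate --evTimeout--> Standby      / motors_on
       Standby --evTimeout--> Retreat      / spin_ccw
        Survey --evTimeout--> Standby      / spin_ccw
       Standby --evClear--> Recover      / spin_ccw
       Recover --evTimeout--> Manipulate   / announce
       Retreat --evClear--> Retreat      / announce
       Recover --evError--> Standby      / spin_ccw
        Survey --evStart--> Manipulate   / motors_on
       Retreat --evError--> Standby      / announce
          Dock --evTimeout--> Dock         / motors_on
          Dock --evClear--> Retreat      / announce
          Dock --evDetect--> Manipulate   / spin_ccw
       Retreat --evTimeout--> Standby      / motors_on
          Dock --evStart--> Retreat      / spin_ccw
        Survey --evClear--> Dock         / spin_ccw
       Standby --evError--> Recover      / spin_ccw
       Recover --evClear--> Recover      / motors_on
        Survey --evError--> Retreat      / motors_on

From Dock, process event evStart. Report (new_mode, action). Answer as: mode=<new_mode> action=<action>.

mode=Retreat action=spin_ccw

current mode = Dock; filter table to that mode:
  (Dock, evError) → (Survey, spin_ccw)
  (Dock, evTimeout) → (Dock, motors_on)
  (Dock, evClear) → (Retreat, announce)
  (Dock, evDetect) → (Manipulate, spin_ccw)
  (Dock, evStart) → (Retreat, spin_ccw)  ← event matches
event = evStart selects (Retreat, spin_ccw)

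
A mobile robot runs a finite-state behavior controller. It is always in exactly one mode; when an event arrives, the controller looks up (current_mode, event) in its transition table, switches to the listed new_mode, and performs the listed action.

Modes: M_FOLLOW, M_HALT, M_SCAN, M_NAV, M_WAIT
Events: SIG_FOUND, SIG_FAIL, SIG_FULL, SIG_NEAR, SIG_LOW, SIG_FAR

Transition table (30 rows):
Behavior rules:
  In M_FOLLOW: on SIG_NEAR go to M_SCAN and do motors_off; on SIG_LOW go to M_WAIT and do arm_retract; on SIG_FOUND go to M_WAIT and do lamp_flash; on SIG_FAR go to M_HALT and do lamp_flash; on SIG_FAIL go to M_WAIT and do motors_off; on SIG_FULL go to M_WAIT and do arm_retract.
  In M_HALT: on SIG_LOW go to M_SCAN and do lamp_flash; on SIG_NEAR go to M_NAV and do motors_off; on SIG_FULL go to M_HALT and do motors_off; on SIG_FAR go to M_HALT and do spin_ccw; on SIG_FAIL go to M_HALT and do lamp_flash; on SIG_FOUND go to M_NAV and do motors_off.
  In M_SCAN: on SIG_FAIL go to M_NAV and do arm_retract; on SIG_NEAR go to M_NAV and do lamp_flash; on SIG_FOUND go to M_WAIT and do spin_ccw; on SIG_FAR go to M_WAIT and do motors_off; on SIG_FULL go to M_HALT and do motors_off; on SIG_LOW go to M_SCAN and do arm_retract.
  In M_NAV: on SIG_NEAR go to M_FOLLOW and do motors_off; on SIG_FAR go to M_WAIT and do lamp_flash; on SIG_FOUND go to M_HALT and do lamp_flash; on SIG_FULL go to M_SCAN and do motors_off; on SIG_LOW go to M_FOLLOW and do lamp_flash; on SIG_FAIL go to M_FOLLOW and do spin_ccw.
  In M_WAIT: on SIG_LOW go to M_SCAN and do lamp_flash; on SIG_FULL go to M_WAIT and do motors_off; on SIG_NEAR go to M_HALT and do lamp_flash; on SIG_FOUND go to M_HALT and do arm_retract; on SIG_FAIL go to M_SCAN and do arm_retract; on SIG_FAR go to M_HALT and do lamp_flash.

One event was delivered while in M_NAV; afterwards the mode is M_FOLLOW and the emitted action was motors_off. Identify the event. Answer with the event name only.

try SIG_FOUND: (M_NAV, SIG_FOUND) → (M_HALT, lamp_flash)
try SIG_FAIL: (M_NAV, SIG_FAIL) → (M_FOLLOW, spin_ccw)
try SIG_FULL: (M_NAV, SIG_FULL) → (M_SCAN, motors_off)
try SIG_NEAR: (M_NAV, SIG_NEAR) → (M_FOLLOW, motors_off)  ← matches
try SIG_LOW: (M_NAV, SIG_LOW) → (M_FOLLOW, lamp_flash)
try SIG_FAR: (M_NAV, SIG_FAR) → (M_WAIT, lamp_flash)

SIG_NEAR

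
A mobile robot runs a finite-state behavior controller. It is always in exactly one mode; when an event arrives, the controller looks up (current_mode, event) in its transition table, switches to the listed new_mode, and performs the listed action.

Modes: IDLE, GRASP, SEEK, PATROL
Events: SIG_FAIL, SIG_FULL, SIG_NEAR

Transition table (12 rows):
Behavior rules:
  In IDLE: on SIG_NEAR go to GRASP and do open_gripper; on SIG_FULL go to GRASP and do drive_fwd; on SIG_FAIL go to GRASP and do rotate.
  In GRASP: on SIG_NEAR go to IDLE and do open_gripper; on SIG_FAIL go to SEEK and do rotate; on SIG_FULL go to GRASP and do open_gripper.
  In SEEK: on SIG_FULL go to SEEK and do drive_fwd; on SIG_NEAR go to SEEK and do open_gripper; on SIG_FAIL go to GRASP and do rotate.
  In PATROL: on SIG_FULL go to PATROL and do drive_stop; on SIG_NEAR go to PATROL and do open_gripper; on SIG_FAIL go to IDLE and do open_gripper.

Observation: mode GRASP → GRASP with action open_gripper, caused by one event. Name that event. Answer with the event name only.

try SIG_FAIL: (GRASP, SIG_FAIL) → (SEEK, rotate)
try SIG_FULL: (GRASP, SIG_FULL) → (GRASP, open_gripper)  ← matches
try SIG_NEAR: (GRASP, SIG_NEAR) → (IDLE, open_gripper)

SIG_FULL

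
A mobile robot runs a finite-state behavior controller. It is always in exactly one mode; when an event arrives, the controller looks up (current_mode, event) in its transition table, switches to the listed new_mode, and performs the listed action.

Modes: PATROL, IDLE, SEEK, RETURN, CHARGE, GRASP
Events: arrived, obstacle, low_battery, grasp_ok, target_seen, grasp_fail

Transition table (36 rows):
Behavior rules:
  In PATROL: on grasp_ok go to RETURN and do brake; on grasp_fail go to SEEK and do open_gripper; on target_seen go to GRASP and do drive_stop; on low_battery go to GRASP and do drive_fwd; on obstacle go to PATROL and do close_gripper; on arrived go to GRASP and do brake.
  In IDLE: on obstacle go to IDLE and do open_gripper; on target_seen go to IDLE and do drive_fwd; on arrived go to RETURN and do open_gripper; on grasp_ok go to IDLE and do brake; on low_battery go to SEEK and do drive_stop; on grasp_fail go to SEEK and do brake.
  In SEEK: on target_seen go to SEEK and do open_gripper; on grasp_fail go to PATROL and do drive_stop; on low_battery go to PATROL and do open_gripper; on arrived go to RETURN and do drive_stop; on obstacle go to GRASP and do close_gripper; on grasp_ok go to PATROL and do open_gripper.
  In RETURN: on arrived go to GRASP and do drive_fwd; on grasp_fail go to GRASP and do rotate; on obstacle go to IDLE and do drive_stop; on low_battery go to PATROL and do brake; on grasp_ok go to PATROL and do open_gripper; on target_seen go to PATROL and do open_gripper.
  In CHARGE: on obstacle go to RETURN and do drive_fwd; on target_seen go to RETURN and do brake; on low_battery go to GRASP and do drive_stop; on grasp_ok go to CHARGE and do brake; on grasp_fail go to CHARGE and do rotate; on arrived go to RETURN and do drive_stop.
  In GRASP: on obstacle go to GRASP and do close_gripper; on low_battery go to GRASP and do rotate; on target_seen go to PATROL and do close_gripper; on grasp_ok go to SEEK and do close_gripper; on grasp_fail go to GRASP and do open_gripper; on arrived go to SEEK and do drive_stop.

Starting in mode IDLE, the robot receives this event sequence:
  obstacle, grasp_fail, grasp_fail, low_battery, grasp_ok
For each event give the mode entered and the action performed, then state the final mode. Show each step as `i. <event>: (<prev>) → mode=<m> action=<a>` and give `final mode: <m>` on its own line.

1. obstacle: (IDLE) → mode=IDLE action=open_gripper
2. grasp_fail: (IDLE) → mode=SEEK action=brake
3. grasp_fail: (SEEK) → mode=PATROL action=drive_stop
4. low_battery: (PATROL) → mode=GRASP action=drive_fwd
5. grasp_ok: (GRASP) → mode=SEEK action=close_gripper

final mode: SEEK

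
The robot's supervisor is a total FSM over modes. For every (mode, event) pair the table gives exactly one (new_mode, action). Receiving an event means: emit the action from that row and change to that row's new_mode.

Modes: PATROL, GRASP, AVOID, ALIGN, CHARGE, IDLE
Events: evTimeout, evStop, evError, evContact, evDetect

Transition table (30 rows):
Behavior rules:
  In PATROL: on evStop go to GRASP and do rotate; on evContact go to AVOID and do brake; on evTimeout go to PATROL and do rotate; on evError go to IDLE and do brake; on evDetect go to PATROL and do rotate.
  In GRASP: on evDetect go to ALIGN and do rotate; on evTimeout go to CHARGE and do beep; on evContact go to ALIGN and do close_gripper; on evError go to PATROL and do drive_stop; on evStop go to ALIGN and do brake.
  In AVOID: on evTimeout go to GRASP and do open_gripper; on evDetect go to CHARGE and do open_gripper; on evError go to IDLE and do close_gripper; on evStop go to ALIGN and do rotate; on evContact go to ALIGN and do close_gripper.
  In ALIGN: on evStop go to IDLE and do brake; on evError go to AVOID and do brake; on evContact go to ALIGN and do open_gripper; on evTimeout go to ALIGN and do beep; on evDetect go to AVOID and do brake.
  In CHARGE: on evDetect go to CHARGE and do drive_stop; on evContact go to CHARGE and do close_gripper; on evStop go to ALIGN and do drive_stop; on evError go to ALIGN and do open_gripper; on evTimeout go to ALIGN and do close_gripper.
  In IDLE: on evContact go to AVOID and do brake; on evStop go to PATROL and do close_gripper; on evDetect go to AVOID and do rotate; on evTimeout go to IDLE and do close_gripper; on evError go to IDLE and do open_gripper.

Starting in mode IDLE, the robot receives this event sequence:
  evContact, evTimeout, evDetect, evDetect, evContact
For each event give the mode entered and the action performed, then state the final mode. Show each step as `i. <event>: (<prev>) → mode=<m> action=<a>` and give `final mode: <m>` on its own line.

final mode: ALIGN

1. evContact: (IDLE) → mode=AVOID action=brake
2. evTimeout: (AVOID) → mode=GRASP action=open_gripper
3. evDetect: (GRASP) → mode=ALIGN action=rotate
4. evDetect: (ALIGN) → mode=AVOID action=brake
5. evContact: (AVOID) → mode=ALIGN action=close_gripper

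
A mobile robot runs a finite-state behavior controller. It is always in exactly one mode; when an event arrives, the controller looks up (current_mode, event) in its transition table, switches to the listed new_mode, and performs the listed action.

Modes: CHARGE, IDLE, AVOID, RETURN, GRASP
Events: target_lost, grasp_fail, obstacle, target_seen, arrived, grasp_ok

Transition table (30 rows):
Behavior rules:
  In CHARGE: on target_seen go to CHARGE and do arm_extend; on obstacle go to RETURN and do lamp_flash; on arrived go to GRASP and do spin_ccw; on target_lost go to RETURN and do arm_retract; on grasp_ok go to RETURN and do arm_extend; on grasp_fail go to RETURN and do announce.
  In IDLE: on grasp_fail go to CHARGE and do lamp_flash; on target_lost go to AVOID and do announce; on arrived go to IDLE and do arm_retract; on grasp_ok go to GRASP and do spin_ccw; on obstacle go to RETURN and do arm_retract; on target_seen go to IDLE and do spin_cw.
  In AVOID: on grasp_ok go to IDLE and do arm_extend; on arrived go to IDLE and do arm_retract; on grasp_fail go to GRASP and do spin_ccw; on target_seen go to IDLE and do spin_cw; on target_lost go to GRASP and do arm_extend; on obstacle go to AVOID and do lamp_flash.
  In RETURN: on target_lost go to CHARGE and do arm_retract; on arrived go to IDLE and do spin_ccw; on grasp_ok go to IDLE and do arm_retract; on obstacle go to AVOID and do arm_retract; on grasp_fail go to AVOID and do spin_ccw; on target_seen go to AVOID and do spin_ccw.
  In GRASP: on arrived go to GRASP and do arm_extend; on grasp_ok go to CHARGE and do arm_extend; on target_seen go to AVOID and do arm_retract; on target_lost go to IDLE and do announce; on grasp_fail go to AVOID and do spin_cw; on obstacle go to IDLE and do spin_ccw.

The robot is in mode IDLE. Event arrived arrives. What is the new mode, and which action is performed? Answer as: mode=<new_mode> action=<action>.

mode=IDLE action=arm_retract

current mode = IDLE; filter table to that mode:
  (IDLE, grasp_fail) → (CHARGE, lamp_flash)
  (IDLE, target_lost) → (AVOID, announce)
  (IDLE, arrived) → (IDLE, arm_retract)  ← event matches
  (IDLE, grasp_ok) → (GRASP, spin_ccw)
  (IDLE, obstacle) → (RETURN, arm_retract)
  (IDLE, target_seen) → (IDLE, spin_cw)
event = arrived selects (IDLE, arm_retract)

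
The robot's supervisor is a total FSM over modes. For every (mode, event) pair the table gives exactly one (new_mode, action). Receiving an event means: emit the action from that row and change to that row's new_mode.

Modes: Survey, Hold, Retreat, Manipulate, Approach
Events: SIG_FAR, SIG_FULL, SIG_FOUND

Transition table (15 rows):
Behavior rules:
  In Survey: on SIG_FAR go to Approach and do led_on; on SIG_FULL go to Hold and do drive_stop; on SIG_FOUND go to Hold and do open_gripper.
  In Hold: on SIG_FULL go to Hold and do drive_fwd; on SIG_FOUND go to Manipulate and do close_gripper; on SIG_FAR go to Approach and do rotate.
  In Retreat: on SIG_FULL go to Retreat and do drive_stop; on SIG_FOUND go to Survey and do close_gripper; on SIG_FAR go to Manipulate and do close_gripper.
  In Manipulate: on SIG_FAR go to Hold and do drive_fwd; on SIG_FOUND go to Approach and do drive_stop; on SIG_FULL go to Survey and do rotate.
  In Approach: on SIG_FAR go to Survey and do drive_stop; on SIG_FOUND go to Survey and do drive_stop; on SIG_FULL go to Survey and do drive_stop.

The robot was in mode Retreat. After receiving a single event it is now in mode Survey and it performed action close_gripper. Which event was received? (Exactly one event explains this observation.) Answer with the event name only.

SIG_FOUND

try SIG_FAR: (Retreat, SIG_FAR) → (Manipulate, close_gripper)
try SIG_FULL: (Retreat, SIG_FULL) → (Retreat, drive_stop)
try SIG_FOUND: (Retreat, SIG_FOUND) → (Survey, close_gripper)  ← matches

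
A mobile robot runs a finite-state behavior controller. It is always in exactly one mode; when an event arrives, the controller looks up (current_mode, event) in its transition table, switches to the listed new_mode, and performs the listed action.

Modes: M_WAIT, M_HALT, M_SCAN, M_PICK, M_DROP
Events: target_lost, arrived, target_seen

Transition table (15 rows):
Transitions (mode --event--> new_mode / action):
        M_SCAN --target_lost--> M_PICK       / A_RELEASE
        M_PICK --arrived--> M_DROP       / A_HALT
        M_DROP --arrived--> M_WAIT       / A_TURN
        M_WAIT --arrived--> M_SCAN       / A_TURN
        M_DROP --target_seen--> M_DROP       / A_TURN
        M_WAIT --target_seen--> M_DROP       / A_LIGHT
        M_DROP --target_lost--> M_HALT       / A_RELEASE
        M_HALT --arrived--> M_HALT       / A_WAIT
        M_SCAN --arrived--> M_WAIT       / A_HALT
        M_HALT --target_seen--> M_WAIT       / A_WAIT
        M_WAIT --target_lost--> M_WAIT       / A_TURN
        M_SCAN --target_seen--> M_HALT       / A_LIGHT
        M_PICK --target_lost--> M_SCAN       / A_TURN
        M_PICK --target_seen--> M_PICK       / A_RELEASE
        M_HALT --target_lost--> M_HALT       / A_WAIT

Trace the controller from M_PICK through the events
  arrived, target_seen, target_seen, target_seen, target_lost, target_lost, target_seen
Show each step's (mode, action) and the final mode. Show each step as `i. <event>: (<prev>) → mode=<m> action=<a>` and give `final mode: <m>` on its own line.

final mode: M_WAIT

1. arrived: (M_PICK) → mode=M_DROP action=A_HALT
2. target_seen: (M_DROP) → mode=M_DROP action=A_TURN
3. target_seen: (M_DROP) → mode=M_DROP action=A_TURN
4. target_seen: (M_DROP) → mode=M_DROP action=A_TURN
5. target_lost: (M_DROP) → mode=M_HALT action=A_RELEASE
6. target_lost: (M_HALT) → mode=M_HALT action=A_WAIT
7. target_seen: (M_HALT) → mode=M_WAIT action=A_WAIT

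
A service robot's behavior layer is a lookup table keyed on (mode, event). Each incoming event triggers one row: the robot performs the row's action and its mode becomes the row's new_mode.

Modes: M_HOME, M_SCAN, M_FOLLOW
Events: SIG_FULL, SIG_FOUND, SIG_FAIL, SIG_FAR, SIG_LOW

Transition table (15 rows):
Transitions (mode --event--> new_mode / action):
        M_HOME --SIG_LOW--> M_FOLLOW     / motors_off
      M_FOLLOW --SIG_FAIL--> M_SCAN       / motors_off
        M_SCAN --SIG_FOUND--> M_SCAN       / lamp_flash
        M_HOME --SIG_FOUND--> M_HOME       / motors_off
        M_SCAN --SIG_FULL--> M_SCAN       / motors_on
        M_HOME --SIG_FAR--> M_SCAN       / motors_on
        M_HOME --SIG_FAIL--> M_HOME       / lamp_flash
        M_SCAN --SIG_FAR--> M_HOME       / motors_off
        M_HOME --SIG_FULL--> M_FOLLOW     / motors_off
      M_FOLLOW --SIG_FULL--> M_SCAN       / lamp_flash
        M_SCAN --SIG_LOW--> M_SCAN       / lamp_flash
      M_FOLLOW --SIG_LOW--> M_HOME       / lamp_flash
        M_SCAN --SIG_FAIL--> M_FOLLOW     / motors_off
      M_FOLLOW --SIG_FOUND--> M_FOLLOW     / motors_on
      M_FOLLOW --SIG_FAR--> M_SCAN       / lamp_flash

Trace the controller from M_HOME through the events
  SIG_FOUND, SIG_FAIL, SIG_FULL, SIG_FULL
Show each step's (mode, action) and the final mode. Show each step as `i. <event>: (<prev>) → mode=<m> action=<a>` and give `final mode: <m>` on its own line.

final mode: M_SCAN

1. SIG_FOUND: (M_HOME) → mode=M_HOME action=motors_off
2. SIG_FAIL: (M_HOME) → mode=M_HOME action=lamp_flash
3. SIG_FULL: (M_HOME) → mode=M_FOLLOW action=motors_off
4. SIG_FULL: (M_FOLLOW) → mode=M_SCAN action=lamp_flash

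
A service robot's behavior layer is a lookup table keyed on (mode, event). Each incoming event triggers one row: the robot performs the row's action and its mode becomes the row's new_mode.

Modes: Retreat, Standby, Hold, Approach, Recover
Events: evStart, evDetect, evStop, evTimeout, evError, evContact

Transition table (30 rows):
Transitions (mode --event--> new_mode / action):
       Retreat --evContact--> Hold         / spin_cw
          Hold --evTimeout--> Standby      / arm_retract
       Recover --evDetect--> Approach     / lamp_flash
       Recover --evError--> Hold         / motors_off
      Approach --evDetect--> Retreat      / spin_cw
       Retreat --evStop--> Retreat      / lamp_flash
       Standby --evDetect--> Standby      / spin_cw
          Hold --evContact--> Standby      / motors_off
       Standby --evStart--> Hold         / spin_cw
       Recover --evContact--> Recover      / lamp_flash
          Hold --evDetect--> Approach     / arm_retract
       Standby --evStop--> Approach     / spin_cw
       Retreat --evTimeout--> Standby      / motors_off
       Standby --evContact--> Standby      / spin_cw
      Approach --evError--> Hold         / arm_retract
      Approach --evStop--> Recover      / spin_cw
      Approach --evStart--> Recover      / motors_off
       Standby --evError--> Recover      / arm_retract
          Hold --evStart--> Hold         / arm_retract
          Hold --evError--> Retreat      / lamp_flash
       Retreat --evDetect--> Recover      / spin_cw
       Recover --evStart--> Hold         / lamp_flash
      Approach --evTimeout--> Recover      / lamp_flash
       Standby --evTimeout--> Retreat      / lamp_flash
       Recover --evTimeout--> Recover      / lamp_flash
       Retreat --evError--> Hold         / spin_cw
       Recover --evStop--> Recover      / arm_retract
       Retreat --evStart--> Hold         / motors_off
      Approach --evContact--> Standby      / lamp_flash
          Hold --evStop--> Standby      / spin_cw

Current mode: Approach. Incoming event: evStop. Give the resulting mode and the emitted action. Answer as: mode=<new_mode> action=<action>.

mode=Recover action=spin_cw

current mode = Approach; filter table to that mode:
  (Approach, evDetect) → (Retreat, spin_cw)
  (Approach, evError) → (Hold, arm_retract)
  (Approach, evStop) → (Recover, spin_cw)  ← event matches
  (Approach, evStart) → (Recover, motors_off)
  (Approach, evTimeout) → (Recover, lamp_flash)
  (Approach, evContact) → (Standby, lamp_flash)
event = evStop selects (Recover, spin_cw)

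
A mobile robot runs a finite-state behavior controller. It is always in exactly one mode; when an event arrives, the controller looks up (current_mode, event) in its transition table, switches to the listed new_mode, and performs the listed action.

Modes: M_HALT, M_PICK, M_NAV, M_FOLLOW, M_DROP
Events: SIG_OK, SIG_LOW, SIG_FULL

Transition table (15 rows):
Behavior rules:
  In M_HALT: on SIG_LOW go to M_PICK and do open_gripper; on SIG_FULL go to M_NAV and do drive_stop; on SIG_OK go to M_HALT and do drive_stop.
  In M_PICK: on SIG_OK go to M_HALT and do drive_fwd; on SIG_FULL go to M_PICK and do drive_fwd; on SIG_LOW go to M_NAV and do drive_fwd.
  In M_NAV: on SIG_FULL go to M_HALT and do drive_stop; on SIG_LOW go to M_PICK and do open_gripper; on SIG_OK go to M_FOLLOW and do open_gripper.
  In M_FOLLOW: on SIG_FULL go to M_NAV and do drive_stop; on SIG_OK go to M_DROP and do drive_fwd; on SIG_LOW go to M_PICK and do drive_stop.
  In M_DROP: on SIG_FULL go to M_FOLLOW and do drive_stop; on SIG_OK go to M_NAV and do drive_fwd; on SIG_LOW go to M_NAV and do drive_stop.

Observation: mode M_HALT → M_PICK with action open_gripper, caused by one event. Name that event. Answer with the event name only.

try SIG_OK: (M_HALT, SIG_OK) → (M_HALT, drive_stop)
try SIG_LOW: (M_HALT, SIG_LOW) → (M_PICK, open_gripper)  ← matches
try SIG_FULL: (M_HALT, SIG_FULL) → (M_NAV, drive_stop)

SIG_LOW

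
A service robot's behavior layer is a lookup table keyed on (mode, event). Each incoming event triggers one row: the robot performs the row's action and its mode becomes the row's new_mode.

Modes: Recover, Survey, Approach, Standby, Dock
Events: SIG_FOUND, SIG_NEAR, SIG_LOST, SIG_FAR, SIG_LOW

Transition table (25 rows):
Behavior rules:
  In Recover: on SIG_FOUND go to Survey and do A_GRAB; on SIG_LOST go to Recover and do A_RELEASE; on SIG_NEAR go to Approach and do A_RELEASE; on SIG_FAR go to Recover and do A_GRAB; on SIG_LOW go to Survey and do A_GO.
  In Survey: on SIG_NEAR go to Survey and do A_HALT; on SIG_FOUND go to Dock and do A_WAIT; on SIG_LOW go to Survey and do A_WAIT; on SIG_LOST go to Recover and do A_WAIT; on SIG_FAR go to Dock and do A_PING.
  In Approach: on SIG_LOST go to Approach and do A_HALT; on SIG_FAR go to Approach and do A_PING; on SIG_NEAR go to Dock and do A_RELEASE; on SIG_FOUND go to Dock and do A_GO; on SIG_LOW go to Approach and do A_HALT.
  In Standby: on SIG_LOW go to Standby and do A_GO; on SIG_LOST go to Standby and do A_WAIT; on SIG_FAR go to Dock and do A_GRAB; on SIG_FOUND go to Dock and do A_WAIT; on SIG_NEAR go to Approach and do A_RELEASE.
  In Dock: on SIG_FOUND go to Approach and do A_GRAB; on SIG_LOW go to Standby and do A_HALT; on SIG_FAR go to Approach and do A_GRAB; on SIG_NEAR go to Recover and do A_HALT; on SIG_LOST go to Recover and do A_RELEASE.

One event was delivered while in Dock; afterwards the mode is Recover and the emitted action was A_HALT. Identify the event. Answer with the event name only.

try SIG_FOUND: (Dock, SIG_FOUND) → (Approach, A_GRAB)
try SIG_NEAR: (Dock, SIG_NEAR) → (Recover, A_HALT)  ← matches
try SIG_LOST: (Dock, SIG_LOST) → (Recover, A_RELEASE)
try SIG_FAR: (Dock, SIG_FAR) → (Approach, A_GRAB)
try SIG_LOW: (Dock, SIG_LOW) → (Standby, A_HALT)

SIG_NEAR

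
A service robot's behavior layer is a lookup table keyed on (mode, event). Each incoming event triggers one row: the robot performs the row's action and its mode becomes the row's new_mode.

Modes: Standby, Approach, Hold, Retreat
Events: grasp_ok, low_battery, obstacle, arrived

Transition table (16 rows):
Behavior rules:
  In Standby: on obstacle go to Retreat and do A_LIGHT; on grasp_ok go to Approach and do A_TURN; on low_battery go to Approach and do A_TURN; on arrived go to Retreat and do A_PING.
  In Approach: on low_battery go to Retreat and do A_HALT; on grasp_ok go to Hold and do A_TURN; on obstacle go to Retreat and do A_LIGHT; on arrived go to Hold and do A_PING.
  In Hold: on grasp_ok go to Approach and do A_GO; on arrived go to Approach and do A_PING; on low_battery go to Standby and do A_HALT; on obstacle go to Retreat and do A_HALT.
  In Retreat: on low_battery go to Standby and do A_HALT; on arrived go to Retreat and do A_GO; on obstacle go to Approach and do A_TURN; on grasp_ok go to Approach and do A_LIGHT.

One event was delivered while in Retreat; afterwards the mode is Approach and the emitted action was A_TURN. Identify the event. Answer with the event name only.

try grasp_ok: (Retreat, grasp_ok) → (Approach, A_LIGHT)
try low_battery: (Retreat, low_battery) → (Standby, A_HALT)
try obstacle: (Retreat, obstacle) → (Approach, A_TURN)  ← matches
try arrived: (Retreat, arrived) → (Retreat, A_GO)

obstacle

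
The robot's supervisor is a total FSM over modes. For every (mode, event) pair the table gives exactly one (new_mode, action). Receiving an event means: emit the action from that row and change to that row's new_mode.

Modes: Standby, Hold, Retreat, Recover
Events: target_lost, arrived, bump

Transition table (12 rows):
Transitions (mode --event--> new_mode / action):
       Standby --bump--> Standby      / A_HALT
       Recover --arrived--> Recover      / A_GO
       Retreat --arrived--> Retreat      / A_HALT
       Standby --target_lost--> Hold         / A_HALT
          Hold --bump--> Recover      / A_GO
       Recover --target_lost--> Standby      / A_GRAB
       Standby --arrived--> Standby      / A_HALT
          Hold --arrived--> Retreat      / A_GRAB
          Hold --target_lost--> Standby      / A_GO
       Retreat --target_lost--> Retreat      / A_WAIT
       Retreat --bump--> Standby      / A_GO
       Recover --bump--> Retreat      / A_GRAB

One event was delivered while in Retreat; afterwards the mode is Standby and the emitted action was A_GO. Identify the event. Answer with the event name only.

bump

try target_lost: (Retreat, target_lost) → (Retreat, A_WAIT)
try arrived: (Retreat, arrived) → (Retreat, A_HALT)
try bump: (Retreat, bump) → (Standby, A_GO)  ← matches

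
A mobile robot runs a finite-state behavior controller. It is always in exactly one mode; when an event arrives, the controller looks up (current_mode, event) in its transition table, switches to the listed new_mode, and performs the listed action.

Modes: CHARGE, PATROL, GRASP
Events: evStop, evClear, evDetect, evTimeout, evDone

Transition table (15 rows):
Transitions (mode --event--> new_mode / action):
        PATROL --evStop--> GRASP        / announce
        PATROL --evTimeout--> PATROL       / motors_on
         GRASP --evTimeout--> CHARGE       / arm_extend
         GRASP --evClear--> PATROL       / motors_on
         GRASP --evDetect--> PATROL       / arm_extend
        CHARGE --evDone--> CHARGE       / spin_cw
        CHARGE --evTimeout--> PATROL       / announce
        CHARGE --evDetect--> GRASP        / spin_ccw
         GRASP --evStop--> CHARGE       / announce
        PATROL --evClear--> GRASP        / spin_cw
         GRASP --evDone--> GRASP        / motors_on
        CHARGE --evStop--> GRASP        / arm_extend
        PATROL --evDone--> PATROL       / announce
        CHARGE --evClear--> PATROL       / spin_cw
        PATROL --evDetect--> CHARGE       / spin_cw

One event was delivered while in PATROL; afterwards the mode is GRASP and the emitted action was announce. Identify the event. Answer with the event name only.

evStop

try evStop: (PATROL, evStop) → (GRASP, announce)  ← matches
try evClear: (PATROL, evClear) → (GRASP, spin_cw)
try evDetect: (PATROL, evDetect) → (CHARGE, spin_cw)
try evTimeout: (PATROL, evTimeout) → (PATROL, motors_on)
try evDone: (PATROL, evDone) → (PATROL, announce)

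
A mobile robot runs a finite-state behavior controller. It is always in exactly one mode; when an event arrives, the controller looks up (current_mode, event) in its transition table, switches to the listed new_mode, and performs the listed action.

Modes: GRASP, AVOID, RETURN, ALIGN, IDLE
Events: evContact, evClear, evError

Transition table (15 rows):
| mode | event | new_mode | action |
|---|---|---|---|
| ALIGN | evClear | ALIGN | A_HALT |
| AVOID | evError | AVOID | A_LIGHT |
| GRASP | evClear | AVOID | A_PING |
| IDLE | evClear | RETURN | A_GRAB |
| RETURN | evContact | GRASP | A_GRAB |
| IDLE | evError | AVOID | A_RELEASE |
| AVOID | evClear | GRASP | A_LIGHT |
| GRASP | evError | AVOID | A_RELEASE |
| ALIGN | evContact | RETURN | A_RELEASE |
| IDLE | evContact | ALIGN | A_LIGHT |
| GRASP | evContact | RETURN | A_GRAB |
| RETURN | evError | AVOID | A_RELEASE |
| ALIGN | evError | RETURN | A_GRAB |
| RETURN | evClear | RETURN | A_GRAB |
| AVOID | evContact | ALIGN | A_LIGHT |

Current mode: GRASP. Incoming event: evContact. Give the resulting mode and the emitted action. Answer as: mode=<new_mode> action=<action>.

mode=RETURN action=A_GRAB

current mode = GRASP; filter table to that mode:
  (GRASP, evClear) → (AVOID, A_PING)
  (GRASP, evError) → (AVOID, A_RELEASE)
  (GRASP, evContact) → (RETURN, A_GRAB)  ← event matches
event = evContact selects (RETURN, A_GRAB)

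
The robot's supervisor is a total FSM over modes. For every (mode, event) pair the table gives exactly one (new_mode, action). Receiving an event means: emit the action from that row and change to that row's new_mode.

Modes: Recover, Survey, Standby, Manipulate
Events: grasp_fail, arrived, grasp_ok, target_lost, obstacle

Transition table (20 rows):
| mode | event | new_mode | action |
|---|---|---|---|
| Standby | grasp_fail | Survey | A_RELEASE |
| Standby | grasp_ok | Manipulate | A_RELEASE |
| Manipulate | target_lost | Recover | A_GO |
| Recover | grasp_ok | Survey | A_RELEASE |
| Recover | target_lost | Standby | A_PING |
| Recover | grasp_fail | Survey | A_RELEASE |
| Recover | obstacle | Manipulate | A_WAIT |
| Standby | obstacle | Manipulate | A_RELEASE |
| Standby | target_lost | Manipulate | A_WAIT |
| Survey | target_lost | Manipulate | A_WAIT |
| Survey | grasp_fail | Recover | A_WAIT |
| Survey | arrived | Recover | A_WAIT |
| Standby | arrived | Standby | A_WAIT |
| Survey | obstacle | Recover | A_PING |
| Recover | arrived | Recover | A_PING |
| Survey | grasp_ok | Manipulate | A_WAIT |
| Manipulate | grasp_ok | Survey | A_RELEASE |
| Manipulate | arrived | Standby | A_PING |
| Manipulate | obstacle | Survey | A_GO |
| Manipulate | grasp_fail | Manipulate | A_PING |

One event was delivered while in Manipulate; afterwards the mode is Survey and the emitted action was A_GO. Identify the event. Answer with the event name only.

try grasp_fail: (Manipulate, grasp_fail) → (Manipulate, A_PING)
try arrived: (Manipulate, arrived) → (Standby, A_PING)
try grasp_ok: (Manipulate, grasp_ok) → (Survey, A_RELEASE)
try target_lost: (Manipulate, target_lost) → (Recover, A_GO)
try obstacle: (Manipulate, obstacle) → (Survey, A_GO)  ← matches

obstacle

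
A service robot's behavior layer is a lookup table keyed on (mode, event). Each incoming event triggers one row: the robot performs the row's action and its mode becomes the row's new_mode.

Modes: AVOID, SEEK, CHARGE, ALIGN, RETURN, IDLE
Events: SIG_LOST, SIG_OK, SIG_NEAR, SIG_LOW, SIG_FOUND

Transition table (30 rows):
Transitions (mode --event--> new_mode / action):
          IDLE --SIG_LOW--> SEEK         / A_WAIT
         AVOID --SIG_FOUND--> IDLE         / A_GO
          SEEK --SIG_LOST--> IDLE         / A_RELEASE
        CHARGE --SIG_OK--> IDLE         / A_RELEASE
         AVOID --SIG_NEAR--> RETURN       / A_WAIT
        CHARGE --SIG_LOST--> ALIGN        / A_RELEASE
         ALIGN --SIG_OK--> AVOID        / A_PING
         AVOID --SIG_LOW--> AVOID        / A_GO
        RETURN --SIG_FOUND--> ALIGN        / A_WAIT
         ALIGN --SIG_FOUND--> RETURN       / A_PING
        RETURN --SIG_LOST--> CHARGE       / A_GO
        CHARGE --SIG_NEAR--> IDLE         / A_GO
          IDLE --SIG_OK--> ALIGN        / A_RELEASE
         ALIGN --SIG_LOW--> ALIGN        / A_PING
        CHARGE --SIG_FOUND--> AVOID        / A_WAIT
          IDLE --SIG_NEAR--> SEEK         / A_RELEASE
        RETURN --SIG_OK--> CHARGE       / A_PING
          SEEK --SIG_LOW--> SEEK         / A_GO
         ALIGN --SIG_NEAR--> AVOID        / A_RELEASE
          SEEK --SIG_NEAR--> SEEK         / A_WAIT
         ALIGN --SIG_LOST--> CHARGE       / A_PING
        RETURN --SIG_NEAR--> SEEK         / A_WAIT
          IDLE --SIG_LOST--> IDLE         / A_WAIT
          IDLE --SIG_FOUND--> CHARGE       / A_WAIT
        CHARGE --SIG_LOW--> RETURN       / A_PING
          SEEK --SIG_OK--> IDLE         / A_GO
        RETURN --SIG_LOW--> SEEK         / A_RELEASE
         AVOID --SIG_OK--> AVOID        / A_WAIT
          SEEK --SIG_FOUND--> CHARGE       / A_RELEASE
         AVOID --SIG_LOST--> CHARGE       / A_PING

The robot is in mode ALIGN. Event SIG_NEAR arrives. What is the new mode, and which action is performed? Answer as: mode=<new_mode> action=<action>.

mode=AVOID action=A_RELEASE

current mode = ALIGN; filter table to that mode:
  (ALIGN, SIG_OK) → (AVOID, A_PING)
  (ALIGN, SIG_FOUND) → (RETURN, A_PING)
  (ALIGN, SIG_LOW) → (ALIGN, A_PING)
  (ALIGN, SIG_NEAR) → (AVOID, A_RELEASE)  ← event matches
  (ALIGN, SIG_LOST) → (CHARGE, A_PING)
event = SIG_NEAR selects (AVOID, A_RELEASE)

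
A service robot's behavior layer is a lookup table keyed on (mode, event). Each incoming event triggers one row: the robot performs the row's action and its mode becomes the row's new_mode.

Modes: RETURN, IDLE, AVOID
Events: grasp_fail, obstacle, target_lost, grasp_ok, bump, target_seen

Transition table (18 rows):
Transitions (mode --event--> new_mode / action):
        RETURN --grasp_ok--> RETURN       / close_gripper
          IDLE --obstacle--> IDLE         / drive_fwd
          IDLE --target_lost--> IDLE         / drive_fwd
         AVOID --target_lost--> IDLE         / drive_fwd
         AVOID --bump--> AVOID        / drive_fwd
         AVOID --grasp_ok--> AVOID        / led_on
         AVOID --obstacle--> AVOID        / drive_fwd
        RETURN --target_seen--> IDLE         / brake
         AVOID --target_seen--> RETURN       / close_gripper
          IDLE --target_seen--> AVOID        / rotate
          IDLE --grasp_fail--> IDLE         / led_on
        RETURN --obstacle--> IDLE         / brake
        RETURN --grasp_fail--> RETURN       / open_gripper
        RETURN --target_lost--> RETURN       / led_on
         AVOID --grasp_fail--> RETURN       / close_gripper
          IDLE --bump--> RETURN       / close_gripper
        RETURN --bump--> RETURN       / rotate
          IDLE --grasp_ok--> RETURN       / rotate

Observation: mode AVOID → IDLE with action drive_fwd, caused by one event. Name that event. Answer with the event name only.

target_lost

try grasp_fail: (AVOID, grasp_fail) → (RETURN, close_gripper)
try obstacle: (AVOID, obstacle) → (AVOID, drive_fwd)
try target_lost: (AVOID, target_lost) → (IDLE, drive_fwd)  ← matches
try grasp_ok: (AVOID, grasp_ok) → (AVOID, led_on)
try bump: (AVOID, bump) → (AVOID, drive_fwd)
try target_seen: (AVOID, target_seen) → (RETURN, close_gripper)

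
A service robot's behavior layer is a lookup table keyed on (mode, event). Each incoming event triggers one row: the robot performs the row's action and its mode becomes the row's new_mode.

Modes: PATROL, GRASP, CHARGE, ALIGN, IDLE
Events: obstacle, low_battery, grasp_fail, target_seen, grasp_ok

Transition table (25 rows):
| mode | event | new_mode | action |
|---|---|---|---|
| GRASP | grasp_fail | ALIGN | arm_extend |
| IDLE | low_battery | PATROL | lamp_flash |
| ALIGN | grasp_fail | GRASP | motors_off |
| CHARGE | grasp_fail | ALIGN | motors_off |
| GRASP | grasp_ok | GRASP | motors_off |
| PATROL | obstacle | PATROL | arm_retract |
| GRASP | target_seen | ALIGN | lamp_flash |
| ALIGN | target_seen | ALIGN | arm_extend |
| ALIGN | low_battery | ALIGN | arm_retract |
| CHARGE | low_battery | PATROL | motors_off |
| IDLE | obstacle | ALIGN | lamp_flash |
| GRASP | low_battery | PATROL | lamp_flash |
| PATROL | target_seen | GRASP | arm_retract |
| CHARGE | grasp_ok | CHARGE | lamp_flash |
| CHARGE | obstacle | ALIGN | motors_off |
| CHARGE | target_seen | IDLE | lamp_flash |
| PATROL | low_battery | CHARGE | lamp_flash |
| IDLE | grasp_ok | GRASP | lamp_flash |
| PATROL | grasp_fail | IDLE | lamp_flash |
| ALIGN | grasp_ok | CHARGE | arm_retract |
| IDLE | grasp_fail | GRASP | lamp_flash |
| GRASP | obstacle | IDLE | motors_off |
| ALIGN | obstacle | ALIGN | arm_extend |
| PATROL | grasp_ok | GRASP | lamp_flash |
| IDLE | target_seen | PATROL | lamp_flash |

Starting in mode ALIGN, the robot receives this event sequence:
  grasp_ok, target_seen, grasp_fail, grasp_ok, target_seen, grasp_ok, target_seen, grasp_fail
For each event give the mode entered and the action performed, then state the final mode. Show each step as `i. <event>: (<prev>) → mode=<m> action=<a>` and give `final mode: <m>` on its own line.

1. grasp_ok: (ALIGN) → mode=CHARGE action=arm_retract
2. target_seen: (CHARGE) → mode=IDLE action=lamp_flash
3. grasp_fail: (IDLE) → mode=GRASP action=lamp_flash
4. grasp_ok: (GRASP) → mode=GRASP action=motors_off
5. target_seen: (GRASP) → mode=ALIGN action=lamp_flash
6. grasp_ok: (ALIGN) → mode=CHARGE action=arm_retract
7. target_seen: (CHARGE) → mode=IDLE action=lamp_flash
8. grasp_fail: (IDLE) → mode=GRASP action=lamp_flash

final mode: GRASP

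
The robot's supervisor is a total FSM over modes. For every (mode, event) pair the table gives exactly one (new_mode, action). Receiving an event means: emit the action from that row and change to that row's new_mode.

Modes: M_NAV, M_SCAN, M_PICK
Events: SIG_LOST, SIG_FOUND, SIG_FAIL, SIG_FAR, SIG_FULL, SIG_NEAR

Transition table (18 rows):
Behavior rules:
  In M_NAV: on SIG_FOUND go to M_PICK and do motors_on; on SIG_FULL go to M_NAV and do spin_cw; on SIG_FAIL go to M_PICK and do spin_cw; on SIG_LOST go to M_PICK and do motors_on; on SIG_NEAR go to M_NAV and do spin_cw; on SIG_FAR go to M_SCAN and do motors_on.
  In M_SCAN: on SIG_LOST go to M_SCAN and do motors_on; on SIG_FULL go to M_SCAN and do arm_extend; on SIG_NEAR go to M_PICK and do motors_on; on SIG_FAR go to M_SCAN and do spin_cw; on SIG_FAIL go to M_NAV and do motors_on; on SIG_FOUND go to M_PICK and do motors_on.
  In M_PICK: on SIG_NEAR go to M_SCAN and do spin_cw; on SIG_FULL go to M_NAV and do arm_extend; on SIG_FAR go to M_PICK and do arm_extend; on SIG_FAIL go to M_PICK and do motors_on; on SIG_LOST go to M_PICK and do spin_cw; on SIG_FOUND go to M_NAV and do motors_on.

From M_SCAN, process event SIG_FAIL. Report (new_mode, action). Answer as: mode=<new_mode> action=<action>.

current mode = M_SCAN; filter table to that mode:
  (M_SCAN, SIG_LOST) → (M_SCAN, motors_on)
  (M_SCAN, SIG_FULL) → (M_SCAN, arm_extend)
  (M_SCAN, SIG_NEAR) → (M_PICK, motors_on)
  (M_SCAN, SIG_FAR) → (M_SCAN, spin_cw)
  (M_SCAN, SIG_FAIL) → (M_NAV, motors_on)  ← event matches
  (M_SCAN, SIG_FOUND) → (M_PICK, motors_on)
event = SIG_FAIL selects (M_NAV, motors_on)

mode=M_NAV action=motors_on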